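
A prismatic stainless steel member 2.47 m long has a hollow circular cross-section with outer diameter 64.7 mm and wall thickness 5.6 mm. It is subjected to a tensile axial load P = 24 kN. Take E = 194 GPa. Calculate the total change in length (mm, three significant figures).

0.294 mm

A = 1040 mm².
δ_mech = NL/(AE) = 24000·2470/(1040·194000) = 0.2939 mm.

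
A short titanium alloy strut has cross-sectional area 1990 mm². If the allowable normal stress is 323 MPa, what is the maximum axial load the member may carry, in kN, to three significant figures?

P_max = σ_allow · A = 323 · 1990 = 642800 N = 642.8 kN.

643 kN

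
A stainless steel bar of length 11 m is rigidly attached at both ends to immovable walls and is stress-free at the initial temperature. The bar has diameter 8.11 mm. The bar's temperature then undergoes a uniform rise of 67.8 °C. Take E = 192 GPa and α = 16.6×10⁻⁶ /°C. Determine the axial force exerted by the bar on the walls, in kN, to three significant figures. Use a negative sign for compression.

-11.2 kN

Free thermal expansion αLΔT = 16.6e-6 · 11000 · 67.8 = 12.38 mm.
The walls impose strain ε = −(12.38)/11000 = -1.1255e-03; σ = Eε = 192000 · -1.1255e-03 = -216.1 MPa.
Wall reaction R = σ·A = -216.1·51.66 = -11160 N = -11.16 kN.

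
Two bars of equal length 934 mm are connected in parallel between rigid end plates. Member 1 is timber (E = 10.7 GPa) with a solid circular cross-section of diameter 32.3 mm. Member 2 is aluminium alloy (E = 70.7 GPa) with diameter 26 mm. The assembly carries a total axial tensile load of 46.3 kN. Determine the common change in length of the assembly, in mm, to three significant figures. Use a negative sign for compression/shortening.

0.934 mm

A_1 = 819.4 mm².
A_2 = 530.9 mm².
Equal strain + equilibrium ⇒ each member carries load in proportion to AE: A₁E₁ = 8768000 N, A₂E₂ = 37540000 N, ΣAE = 46300000 N.
δ = PL/ΣAE = 46300·934/46300000 = 0.9339 mm.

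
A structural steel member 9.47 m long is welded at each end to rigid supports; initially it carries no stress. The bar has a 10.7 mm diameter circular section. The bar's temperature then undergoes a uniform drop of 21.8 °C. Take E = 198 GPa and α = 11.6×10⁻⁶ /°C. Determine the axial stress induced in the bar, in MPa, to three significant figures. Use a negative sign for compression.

50.1 MPa

Free thermal expansion αLΔT = 11.6e-6 · 9470 · -21.8 = -2.395 mm.
The walls impose strain ε = −(-2.395)/9470 = 2.5288e-04; σ = Eε = 198000 · 2.5288e-04 = 50.07 MPa.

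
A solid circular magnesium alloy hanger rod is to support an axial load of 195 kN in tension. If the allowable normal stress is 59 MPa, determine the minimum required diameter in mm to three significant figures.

Required area A ≥ P/σ_allow = 195000/59 = 3305 mm².
For a solid circular section, d ≥ √(4A/π) = 64.87 mm.

64.9 mm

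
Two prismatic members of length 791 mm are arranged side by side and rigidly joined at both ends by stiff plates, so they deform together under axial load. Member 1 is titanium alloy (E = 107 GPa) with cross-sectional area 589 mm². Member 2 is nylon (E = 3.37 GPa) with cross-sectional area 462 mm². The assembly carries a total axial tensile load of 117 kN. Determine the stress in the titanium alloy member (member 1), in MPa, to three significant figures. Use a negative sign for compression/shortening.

Equal strain + equilibrium ⇒ each member carries load in proportion to AE: A₁E₁ = 63020000 N, A₂E₂ = 1557000 N, ΣAE = 64580000 N.
σ₁ = P·E₁/ΣAE = 117000·107000/64580000 = 193.9 MPa.

194 MPa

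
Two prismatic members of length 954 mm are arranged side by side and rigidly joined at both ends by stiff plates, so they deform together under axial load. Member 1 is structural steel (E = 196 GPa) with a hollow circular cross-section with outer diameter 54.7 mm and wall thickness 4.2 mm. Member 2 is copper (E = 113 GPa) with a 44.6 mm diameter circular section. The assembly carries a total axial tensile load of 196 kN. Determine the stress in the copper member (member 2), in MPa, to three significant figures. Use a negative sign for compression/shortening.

72.1 MPa

A_1 = 666.3 mm².
A_2 = 1562 mm².
Equal strain + equilibrium ⇒ each member carries load in proportion to AE: A₁E₁ = 130600000 N, A₂E₂ = 176500000 N, ΣAE = 307100000 N.
σ₂ = P·E₂/ΣAE = 196000·113000/307100000 = 72.11 MPa.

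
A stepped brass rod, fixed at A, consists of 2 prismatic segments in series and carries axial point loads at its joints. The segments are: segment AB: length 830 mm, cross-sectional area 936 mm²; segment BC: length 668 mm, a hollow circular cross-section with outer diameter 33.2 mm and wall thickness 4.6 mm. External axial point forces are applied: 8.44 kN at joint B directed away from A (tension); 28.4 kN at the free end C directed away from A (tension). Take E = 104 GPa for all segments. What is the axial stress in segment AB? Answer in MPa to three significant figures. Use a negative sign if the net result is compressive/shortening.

39.4 MPa

Internal axial forces (sectioning from the free end, tension +): N_BC = 28.4 kN, N_AB = 36.84 kN.
σ_AB = N_AB/A_AB = 36840/936 = 39.36 MPa.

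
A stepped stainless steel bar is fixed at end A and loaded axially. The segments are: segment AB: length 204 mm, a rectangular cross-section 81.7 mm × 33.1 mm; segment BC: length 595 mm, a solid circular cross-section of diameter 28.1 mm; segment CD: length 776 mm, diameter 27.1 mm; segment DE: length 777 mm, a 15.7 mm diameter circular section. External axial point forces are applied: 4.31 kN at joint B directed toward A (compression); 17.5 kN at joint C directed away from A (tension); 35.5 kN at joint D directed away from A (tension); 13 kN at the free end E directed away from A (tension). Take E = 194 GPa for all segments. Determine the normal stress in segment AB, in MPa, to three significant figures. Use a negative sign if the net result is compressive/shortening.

22.8 MPa

Internal axial forces (sectioning from the free end, tension +): N_DE = 13 kN, N_CD = 48.5 kN, N_BC = 66 kN, N_AB = 61.69 kN.
A_AB = 2704 mm².
σ_AB = N_AB/A_AB = 61690/2704 = 22.81 MPa.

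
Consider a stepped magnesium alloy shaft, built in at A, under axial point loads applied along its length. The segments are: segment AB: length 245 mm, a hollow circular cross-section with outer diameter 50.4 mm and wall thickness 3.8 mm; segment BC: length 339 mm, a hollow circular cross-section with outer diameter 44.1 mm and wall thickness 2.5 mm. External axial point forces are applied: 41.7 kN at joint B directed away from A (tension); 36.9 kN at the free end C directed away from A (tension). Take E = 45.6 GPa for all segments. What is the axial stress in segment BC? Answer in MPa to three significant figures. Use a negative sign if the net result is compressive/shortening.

113 MPa

Internal axial forces (sectioning from the free end, tension +): N_BC = 36.9 kN, N_AB = 78.6 kN.
A_BC = 326.7 mm².
σ_BC = N_BC/A_BC = 36900/326.7 = 112.9 MPa.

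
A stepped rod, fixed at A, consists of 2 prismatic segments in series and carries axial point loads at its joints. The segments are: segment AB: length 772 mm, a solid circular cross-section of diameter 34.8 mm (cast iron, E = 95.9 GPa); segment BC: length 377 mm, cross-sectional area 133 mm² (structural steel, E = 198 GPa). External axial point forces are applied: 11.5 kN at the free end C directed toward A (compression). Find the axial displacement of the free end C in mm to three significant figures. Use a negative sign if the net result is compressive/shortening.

-0.262 mm

Internal axial forces (sectioning from the free end, tension +): N_BC = -11.5 kN, N_AB = -11.5 kN.
A_AB = 951.1 mm².
δ_AB = -11500·772/(951.1·95900) = -0.09733 mm
δ_BC = -11500·377/(133·198000) = -0.1646 mm
δ = Σδ_i = -0.262 mm.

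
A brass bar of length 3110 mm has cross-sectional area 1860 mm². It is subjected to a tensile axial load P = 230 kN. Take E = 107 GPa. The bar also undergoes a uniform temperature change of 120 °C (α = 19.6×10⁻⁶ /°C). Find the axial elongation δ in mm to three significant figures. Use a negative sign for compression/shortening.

δ_mech = NL/(AE) = 230000·3110/(1860·107000) = 3.594 mm.
δ_thermal = αLΔT = 19.6e-6·3110·120 = 7.315 mm.
δ = δ_mech + δ_thermal = 10.91 mm.

10.9 mm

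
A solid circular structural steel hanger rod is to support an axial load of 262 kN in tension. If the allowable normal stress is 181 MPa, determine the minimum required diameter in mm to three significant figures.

Required area A ≥ P/σ_allow = 262000/181 = 1448 mm².
For a solid circular section, d ≥ √(4A/π) = 42.93 mm.

42.9 mm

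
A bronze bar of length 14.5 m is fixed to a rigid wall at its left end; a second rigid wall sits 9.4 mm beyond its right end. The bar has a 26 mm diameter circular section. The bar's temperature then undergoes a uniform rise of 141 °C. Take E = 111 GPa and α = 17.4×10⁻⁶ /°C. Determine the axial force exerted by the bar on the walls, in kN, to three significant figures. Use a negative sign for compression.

-106 kN

Free thermal expansion αLΔT = 17.4e-6 · 14500 · 141 = 35.57 mm.
The walls engage after the gap closes; constrained expansion = 35.57 − 9.4 = 26.17 mm.
The walls impose strain ε = −(26.17)/14500 = -1.8051e-03; σ = Eε = 111000 · -1.8051e-03 = -200.4 MPa.
Wall reaction R = σ·A = -200.4·530.9 = -106400 N = -106.4 kN.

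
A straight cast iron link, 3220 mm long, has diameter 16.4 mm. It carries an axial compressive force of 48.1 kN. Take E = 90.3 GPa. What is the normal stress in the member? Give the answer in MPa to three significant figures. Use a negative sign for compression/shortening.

-228 MPa

A = 211.2 mm².
σ = N/A = -48100/211.2 = -227.7 MPa.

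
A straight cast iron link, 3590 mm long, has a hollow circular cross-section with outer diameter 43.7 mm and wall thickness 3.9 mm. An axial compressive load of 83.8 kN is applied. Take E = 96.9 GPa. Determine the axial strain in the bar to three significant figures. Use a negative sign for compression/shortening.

-0.00177

A = 487.6 mm².
σ = N/A = -171.8 MPa; ε = σ/E = -171.8/96900 = -1.773e-03.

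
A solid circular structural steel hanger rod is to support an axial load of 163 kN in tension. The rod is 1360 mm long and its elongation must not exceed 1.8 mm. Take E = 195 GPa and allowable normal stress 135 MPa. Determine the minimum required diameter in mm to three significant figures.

39.2 mm

Required area A ≥ P/σ_allow = 163000/135 = 1207 mm².
For a solid circular section, d ≥ √(4A/π) = 39.21 mm.
Elongation limit: A ≥ PL/(Eδ_allow) = 163000·1360/(195000·1.8) = 631.6 mm² ⇒ d ≥ 28.36 mm.
The stress limit governs.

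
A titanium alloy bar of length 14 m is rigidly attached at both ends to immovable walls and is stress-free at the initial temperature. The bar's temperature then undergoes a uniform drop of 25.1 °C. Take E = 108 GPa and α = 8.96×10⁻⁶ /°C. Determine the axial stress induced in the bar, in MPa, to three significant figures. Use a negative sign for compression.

24.3 MPa

Free thermal expansion αLΔT = 8.96e-6 · 14000 · -25.1 = -3.149 mm.
The walls impose strain ε = −(-3.149)/14000 = 2.2490e-04; σ = Eε = 108000 · 2.2490e-04 = 24.29 MPa.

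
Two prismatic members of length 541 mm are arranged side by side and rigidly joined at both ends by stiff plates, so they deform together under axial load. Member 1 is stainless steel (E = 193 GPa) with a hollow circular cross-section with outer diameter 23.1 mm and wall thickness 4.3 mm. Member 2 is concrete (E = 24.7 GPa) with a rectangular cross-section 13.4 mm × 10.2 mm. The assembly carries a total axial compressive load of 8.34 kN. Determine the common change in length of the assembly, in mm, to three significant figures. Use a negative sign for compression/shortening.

A_1 = 254 mm².
A_2 = 136.7 mm².
Equal strain + equilibrium ⇒ each member carries load in proportion to AE: A₁E₁ = 49020000 N, A₂E₂ = 3376000 N, ΣAE = 52390000 N.
δ = PL/ΣAE = -8340·541/52390000 = -0.08612 mm.

-0.0861 mm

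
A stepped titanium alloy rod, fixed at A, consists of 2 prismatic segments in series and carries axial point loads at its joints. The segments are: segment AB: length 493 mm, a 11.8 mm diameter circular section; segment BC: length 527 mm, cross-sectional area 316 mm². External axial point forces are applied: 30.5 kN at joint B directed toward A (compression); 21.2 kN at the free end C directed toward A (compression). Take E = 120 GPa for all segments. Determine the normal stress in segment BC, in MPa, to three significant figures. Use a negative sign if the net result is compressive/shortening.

Internal axial forces (sectioning from the free end, tension +): N_BC = -21.2 kN, N_AB = -51.7 kN.
σ_BC = N_BC/A_BC = -21200/316 = -67.09 MPa.

-67.1 MPa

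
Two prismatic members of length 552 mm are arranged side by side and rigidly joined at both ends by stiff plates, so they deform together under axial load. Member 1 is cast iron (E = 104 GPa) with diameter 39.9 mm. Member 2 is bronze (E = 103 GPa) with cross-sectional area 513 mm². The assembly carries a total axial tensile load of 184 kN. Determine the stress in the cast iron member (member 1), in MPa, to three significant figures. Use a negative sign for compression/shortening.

A_1 = 1250 mm².
Equal strain + equilibrium ⇒ each member carries load in proportion to AE: A₁E₁ = 130000000 N, A₂E₂ = 52840000 N, ΣAE = 182900000 N.
σ₁ = P·E₁/ΣAE = 184000·104000/182900000 = 104.6 MPa.

105 MPa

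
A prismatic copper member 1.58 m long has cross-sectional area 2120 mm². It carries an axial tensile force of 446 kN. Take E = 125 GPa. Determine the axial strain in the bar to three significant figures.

σ = N/A = 210.4 MPa; ε = σ/E = 210.4/125000 = 1.683e-03.

0.00168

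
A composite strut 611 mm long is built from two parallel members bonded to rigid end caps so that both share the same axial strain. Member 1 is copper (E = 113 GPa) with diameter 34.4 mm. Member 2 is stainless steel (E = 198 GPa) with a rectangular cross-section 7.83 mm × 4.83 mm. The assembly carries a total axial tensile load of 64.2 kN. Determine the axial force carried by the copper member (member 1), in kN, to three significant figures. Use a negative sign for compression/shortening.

A_1 = 929.4 mm².
A_2 = 37.82 mm².
Equal strain + equilibrium ⇒ each member carries load in proportion to AE: A₁E₁ = 105000000 N, A₂E₂ = 7488000 N, ΣAE = 112500000 N.
F₁ = P·A₁E₁/ΣAE = 64200·105000000/112500000 = 59930 N.

59.9 kN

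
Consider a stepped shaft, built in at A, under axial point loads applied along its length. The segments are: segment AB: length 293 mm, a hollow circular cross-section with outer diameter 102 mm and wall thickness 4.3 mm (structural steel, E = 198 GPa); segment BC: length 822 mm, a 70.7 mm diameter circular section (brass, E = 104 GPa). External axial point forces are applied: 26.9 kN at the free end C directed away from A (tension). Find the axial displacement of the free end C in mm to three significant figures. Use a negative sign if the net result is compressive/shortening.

Internal axial forces (sectioning from the free end, tension +): N_BC = 26.9 kN, N_AB = 26.9 kN.
A_AB = 1320 mm².
A_BC = 3926 mm².
δ_AB = 26900·293/(1320·198000) = 0.03016 mm
δ_BC = 26900·822/(3926·104000) = 0.05416 mm
δ = Σδ_i = 0.08432 mm.

0.0843 mm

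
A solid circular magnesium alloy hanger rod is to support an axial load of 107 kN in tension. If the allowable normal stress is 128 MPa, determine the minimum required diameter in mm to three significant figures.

32.6 mm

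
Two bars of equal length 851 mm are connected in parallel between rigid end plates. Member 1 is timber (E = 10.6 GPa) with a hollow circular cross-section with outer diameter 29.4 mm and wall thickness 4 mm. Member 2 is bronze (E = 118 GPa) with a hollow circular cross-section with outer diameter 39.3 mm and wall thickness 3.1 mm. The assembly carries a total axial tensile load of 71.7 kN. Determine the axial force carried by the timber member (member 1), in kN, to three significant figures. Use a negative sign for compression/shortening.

A_1 = 319.2 mm².
A_2 = 352.5 mm².
Equal strain + equilibrium ⇒ each member carries load in proportion to AE: A₁E₁ = 3383000 N, A₂E₂ = 41600000 N, ΣAE = 44980000 N.
F₁ = P·A₁E₁/ΣAE = 71700·3383000/44980000 = 5393 N.

5.39 kN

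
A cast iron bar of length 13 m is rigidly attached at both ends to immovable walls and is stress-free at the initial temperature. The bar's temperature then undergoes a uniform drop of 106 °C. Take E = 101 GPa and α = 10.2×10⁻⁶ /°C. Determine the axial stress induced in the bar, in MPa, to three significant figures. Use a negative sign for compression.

Free thermal expansion αLΔT = 10.2e-6 · 13000 · -106 = -14.06 mm.
The walls impose strain ε = −(-14.06)/13000 = 1.0812e-03; σ = Eε = 101000 · 1.0812e-03 = 109.2 MPa.

109 MPa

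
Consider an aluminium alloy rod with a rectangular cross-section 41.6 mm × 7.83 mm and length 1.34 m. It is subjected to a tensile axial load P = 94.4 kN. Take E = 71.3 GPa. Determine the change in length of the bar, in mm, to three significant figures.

5.45 mm

A = 325.7 mm².
δ_mech = NL/(AE) = 94400·1340/(325.7·71300) = 5.447 mm.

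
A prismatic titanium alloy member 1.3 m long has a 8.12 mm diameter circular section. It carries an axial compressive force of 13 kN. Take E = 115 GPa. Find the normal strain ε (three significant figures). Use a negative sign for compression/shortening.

A = 51.78 mm².
σ = N/A = -251 MPa; ε = σ/E = -251/115000 = -2.183e-03.

-0.00218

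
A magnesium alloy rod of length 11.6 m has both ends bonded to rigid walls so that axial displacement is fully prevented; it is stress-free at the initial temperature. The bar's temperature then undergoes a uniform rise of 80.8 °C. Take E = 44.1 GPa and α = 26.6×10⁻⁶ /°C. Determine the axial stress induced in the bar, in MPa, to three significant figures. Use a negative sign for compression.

-94.8 MPa

Free thermal expansion αLΔT = 26.6e-6 · 11600 · 80.8 = 24.93 mm.
The walls impose strain ε = −(24.93)/11600 = -2.1493e-03; σ = Eε = 44100 · -2.1493e-03 = -94.78 MPa.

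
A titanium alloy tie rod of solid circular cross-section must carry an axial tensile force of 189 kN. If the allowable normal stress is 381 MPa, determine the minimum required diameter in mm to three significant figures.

25.1 mm

Required area A ≥ P/σ_allow = 189000/381 = 496.1 mm².
For a solid circular section, d ≥ √(4A/π) = 25.13 mm.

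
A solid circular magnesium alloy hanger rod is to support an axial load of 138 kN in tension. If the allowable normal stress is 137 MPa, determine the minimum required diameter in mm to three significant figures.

35.8 mm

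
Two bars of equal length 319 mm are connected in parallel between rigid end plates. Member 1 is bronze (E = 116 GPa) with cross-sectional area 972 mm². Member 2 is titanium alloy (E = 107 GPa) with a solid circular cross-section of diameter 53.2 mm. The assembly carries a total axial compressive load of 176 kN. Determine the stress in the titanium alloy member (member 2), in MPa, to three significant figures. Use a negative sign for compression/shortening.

A_2 = 2223 mm².
Equal strain + equilibrium ⇒ each member carries load in proportion to AE: A₁E₁ = 112800000 N, A₂E₂ = 237800000 N, ΣAE = 350600000 N.
σ₂ = P·E₂/ΣAE = -176000·107000/350600000 = -53.71 MPa.

-53.7 MPa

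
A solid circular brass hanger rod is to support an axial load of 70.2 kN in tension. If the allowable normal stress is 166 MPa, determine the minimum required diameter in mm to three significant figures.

Required area A ≥ P/σ_allow = 70200/166 = 422.9 mm².
For a solid circular section, d ≥ √(4A/π) = 23.2 mm.

23.2 mm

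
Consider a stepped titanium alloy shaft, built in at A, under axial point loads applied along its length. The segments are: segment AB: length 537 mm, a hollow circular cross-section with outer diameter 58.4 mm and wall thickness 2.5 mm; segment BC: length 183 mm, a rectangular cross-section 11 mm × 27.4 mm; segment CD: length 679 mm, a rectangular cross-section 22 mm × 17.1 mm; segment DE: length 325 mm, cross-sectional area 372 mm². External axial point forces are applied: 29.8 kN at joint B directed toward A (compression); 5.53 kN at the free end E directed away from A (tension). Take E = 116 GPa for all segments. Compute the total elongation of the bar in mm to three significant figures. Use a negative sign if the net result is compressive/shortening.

Internal axial forces (sectioning from the free end, tension +): N_DE = 5.53 kN, N_CD = 5.53 kN, N_BC = 5.53 kN, N_AB = -24.27 kN.
A_AB = 439 mm².
A_BC = 301.4 mm².
A_CD = 376.2 mm².
δ_AB = -24270·537/(439·116000) = -0.2559 mm
δ_BC = 5530·183/(301.4·116000) = 0.02895 mm
δ_CD = 5530·679/(376.2·116000) = 0.08604 mm
δ_DE = 5530·325/(372·116000) = 0.04165 mm
δ = Σδ_i = -0.09927 mm.

-0.0993 mm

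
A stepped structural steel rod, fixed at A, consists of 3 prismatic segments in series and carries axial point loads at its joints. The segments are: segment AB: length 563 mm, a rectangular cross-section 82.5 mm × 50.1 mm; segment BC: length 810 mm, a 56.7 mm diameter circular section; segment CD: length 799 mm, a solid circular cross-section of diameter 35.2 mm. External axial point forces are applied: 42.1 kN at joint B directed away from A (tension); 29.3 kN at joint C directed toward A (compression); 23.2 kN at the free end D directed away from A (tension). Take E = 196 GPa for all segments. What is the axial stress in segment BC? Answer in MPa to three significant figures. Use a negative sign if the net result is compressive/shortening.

Internal axial forces (sectioning from the free end, tension +): N_CD = 23.2 kN, N_BC = -6.1 kN, N_AB = 36 kN.
A_BC = 2525 mm².
σ_BC = N_BC/A_BC = -6100/2525 = -2.416 MPa.

-2.42 MPa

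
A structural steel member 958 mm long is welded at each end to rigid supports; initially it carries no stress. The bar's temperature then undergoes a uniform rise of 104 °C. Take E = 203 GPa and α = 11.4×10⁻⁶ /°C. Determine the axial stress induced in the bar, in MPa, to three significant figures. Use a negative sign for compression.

-241 MPa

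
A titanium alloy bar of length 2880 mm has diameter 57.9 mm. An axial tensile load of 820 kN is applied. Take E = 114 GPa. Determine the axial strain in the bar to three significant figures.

A = 2633 mm².
σ = N/A = 311.4 MPa; ε = σ/E = 311.4/114000 = 2.732e-03.

0.00273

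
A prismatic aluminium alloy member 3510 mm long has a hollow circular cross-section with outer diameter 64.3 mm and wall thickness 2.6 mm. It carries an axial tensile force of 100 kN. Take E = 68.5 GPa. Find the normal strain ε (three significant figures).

0.00290

A = 504 mm².
σ = N/A = 198.4 MPa; ε = σ/E = 198.4/68500 = 2.897e-03.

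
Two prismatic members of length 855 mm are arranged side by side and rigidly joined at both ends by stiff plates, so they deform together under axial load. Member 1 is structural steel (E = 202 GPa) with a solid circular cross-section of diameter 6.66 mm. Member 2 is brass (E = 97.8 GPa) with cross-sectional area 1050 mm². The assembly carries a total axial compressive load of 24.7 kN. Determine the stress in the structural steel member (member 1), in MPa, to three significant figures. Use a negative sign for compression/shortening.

-45.5 MPa

A_1 = 34.84 mm².
Equal strain + equilibrium ⇒ each member carries load in proportion to AE: A₁E₁ = 7037000 N, A₂E₂ = 102700000 N, ΣAE = 109700000 N.
σ₁ = P·E₁/ΣAE = -24700·202000/109700000 = -45.47 MPa.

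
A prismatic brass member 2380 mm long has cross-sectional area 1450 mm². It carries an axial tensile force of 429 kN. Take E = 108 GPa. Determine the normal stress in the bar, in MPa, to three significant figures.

296 MPa

σ = N/A = 429000/1450 = 295.9 MPa.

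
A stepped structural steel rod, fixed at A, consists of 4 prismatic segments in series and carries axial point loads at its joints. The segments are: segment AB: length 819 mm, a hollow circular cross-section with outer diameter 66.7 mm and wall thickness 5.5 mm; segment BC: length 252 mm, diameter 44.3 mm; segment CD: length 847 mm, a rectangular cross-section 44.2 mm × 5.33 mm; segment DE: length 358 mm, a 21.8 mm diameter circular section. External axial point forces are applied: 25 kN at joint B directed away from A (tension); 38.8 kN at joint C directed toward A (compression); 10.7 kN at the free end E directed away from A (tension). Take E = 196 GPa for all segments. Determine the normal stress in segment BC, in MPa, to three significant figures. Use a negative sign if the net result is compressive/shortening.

-18.2 MPa

Internal axial forces (sectioning from the free end, tension +): N_DE = 10.7 kN, N_CD = 10.7 kN, N_BC = -28.1 kN, N_AB = -3.1 kN.
A_BC = 1541 mm².
σ_BC = N_BC/A_BC = -28100/1541 = -18.23 MPa.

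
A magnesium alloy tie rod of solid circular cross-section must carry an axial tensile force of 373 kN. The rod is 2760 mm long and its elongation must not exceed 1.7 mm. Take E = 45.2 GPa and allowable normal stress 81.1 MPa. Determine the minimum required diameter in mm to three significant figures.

Required area A ≥ P/σ_allow = 373000/81.1 = 4599 mm².
For a solid circular section, d ≥ √(4A/π) = 76.52 mm.
Elongation limit: A ≥ PL/(Eδ_allow) = 373000·2760/(45200·1.7) = 13400 mm² ⇒ d ≥ 130.6 mm.
The elongation limit governs.

131 mm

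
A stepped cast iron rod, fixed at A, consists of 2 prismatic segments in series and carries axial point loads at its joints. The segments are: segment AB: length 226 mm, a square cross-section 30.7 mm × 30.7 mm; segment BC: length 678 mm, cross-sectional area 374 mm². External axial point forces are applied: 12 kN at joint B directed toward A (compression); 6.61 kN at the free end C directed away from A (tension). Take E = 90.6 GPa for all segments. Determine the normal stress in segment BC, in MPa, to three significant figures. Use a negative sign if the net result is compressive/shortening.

Internal axial forces (sectioning from the free end, tension +): N_BC = 6.61 kN, N_AB = -5.39 kN.
σ_BC = N_BC/A_BC = 6610/374 = 17.67 MPa.

17.7 MPa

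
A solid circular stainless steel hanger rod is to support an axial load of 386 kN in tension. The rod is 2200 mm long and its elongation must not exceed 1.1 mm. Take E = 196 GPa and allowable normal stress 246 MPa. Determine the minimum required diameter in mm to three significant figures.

Required area A ≥ P/σ_allow = 386000/246 = 1569 mm².
For a solid circular section, d ≥ √(4A/π) = 44.7 mm.
Elongation limit: A ≥ PL/(Eδ_allow) = 386000·2200/(196000·1.1) = 3939 mm² ⇒ d ≥ 70.82 mm.
The elongation limit governs.

70.8 mm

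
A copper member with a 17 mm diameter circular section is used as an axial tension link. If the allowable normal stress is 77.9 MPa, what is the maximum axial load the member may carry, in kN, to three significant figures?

17.7 kN

A = 227 mm².
P_max = σ_allow · A = 77.9 · 227 = 17680 N = 17.68 kN.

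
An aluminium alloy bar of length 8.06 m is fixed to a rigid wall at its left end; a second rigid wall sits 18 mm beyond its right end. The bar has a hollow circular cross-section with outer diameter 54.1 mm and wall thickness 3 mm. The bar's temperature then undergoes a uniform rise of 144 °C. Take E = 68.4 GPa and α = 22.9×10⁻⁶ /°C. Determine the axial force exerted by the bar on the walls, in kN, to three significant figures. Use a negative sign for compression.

Free thermal expansion αLΔT = 22.9e-6 · 8060 · 144 = 26.58 mm.
The walls engage after the gap closes; constrained expansion = 26.58 − 18 = 8.579 mm.
The walls impose strain ε = −(8.579)/8060 = -1.0643e-03; σ = Eε = 68400 · -1.0643e-03 = -72.8 MPa.
Wall reaction R = σ·A = -72.8·481.6 = -35060 N = -35.06 kN.

-35.1 kN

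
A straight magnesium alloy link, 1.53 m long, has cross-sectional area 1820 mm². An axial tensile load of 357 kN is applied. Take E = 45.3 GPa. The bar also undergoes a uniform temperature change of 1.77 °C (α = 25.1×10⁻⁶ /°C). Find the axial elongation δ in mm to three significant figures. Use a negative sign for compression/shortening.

6.69 mm

δ_mech = NL/(AE) = 357000·1530/(1820·45300) = 6.625 mm.
δ_thermal = αLΔT = 25.1e-6·1530·1.77 = 0.06797 mm.
δ = δ_mech + δ_thermal = 6.693 mm.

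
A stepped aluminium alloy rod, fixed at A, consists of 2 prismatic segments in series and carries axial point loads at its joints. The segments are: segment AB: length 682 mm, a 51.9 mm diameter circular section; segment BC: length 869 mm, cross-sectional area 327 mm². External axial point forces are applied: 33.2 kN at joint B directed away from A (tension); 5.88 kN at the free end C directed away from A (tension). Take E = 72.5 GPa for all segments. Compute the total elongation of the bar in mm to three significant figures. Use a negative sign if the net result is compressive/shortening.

Internal axial forces (sectioning from the free end, tension +): N_BC = 5.88 kN, N_AB = 39.08 kN.
A_AB = 2116 mm².
δ_AB = 39080·682/(2116·72500) = 0.1738 mm
δ_BC = 5880·869/(327·72500) = 0.2155 mm
δ = Σδ_i = 0.3893 mm.

0.389 mm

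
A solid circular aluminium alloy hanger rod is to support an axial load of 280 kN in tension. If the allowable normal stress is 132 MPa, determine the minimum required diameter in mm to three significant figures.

52.0 mm

Required area A ≥ P/σ_allow = 280000/132 = 2121 mm².
For a solid circular section, d ≥ √(4A/π) = 51.97 mm.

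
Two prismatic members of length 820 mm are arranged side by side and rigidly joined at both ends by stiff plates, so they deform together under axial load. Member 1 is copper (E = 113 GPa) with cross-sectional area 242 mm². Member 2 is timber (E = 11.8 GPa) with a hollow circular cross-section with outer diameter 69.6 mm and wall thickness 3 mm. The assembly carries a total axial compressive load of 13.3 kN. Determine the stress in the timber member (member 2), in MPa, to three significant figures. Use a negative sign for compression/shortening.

-4.52 MPa

A_2 = 627.7 mm².
Equal strain + equilibrium ⇒ each member carries load in proportion to AE: A₁E₁ = 27350000 N, A₂E₂ = 7407000 N, ΣAE = 34750000 N.
σ₂ = P·E₂/ΣAE = -13300·11800/34750000 = -4.516 MPa.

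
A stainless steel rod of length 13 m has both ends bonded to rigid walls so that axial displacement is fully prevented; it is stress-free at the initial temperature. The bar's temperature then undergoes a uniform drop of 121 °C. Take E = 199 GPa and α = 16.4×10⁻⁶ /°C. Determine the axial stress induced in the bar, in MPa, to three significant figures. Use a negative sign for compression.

395 MPa

Free thermal expansion αLΔT = 16.4e-6 · 13000 · -121 = -25.8 mm.
The walls impose strain ε = −(-25.8)/13000 = 1.9844e-03; σ = Eε = 199000 · 1.9844e-03 = 394.9 MPa.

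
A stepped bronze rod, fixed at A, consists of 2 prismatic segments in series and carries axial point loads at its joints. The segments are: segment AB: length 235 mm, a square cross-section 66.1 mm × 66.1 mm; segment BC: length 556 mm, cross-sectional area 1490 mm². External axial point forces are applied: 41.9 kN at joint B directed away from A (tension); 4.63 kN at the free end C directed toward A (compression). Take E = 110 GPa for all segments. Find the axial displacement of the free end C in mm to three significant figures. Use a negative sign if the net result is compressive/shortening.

0.00252 mm

Internal axial forces (sectioning from the free end, tension +): N_BC = -4.63 kN, N_AB = 37.27 kN.
A_AB = 4369 mm².
δ_AB = 37270·235/(4369·110000) = 0.01822 mm
δ_BC = -4630·556/(1490·110000) = -0.01571 mm
δ = Σδ_i = 0.002517 mm.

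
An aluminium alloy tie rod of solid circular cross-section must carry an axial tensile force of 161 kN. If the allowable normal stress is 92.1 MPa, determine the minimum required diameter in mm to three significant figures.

Required area A ≥ P/σ_allow = 161000/92.1 = 1748 mm².
For a solid circular section, d ≥ √(4A/π) = 47.18 mm.

47.2 mm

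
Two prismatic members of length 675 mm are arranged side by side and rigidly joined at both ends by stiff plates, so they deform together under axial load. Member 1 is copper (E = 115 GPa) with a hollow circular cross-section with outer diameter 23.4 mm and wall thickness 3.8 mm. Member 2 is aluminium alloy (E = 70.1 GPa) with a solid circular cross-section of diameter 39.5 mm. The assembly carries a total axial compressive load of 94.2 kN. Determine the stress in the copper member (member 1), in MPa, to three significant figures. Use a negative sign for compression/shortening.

A_1 = 234 mm².
A_2 = 1225 mm².
Equal strain + equilibrium ⇒ each member carries load in proportion to AE: A₁E₁ = 26910000 N, A₂E₂ = 85900000 N, ΣAE = 112800000 N.
σ₁ = P·E₁/ΣAE = -94200·115000/112800000 = -96.03 MPa.

-96.0 MPa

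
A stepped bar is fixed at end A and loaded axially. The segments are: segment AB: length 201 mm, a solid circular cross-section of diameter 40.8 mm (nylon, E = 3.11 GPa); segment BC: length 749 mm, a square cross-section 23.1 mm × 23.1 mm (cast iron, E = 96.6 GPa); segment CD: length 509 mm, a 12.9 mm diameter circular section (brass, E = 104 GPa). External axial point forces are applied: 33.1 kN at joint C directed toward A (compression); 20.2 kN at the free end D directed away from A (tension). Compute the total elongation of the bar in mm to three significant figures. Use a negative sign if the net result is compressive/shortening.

Internal axial forces (sectioning from the free end, tension +): N_CD = 20.2 kN, N_BC = -12.9 kN, N_AB = -12.9 kN.
A_AB = 1307 mm².
A_BC = 533.6 mm².
A_CD = 130.7 mm².
δ_AB = -12900·201/(1307·3110) = -0.6377 mm
δ_BC = -12900·749/(533.6·96600) = -0.1874 mm
δ_CD = 20200·509/(130.7·104000) = 0.7564 mm
δ = Σδ_i = -0.06872 mm.

-0.0687 mm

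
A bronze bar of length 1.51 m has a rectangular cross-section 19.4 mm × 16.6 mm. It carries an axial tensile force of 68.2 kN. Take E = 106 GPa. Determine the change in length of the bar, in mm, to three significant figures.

3.02 mm

A = 322 mm².
δ_mech = NL/(AE) = 68200·1510/(322·106000) = 3.017 mm.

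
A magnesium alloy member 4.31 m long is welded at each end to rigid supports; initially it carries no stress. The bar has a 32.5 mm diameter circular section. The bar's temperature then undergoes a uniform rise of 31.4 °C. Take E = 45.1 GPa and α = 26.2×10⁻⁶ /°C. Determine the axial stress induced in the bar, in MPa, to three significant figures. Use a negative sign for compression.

-37.1 MPa

Free thermal expansion αLΔT = 26.2e-6 · 4310 · 31.4 = 3.546 mm.
The walls impose strain ε = −(3.546)/4310 = -8.2268e-04; σ = Eε = 45100 · -8.2268e-04 = -37.1 MPa.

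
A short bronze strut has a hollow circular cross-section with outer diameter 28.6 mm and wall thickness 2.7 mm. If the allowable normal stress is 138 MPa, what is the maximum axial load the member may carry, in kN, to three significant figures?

A = 219.7 mm².
P_max = σ_allow · A = 138 · 219.7 = 30320 N = 30.32 kN.

30.3 kN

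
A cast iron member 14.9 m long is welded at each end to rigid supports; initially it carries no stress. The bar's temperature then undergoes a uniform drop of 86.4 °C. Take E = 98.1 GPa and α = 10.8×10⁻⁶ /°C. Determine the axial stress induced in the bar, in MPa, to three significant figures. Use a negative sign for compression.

91.5 MPa

Free thermal expansion αLΔT = 10.8e-6 · 14900 · -86.4 = -13.9 mm.
The walls impose strain ε = −(-13.9)/14900 = 9.3312e-04; σ = Eε = 98100 · 9.3312e-04 = 91.54 MPa.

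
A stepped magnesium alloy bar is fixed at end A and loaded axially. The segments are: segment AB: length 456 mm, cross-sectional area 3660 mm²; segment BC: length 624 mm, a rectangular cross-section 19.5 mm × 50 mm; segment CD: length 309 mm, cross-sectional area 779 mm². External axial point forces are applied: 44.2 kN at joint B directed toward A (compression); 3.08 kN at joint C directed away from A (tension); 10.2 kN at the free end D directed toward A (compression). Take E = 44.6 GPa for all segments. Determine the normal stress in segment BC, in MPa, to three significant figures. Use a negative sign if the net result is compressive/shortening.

Internal axial forces (sectioning from the free end, tension +): N_CD = -10.2 kN, N_BC = -7.12 kN, N_AB = -51.32 kN.
A_BC = 975 mm².
σ_BC = N_BC/A_BC = -7120/975 = -7.303 MPa.

-7.30 MPa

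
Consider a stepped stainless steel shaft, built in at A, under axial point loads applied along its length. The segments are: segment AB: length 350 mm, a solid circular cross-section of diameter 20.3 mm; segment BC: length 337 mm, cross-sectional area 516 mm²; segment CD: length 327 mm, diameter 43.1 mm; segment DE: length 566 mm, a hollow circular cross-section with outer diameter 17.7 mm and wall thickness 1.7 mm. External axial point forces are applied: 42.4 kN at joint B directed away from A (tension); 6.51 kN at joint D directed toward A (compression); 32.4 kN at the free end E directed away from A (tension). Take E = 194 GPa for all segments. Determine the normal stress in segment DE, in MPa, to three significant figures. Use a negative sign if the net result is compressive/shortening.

379 MPa

Internal axial forces (sectioning from the free end, tension +): N_DE = 32.4 kN, N_CD = 25.89 kN, N_BC = 25.89 kN, N_AB = 68.29 kN.
A_DE = 85.45 mm².
σ_DE = N_DE/A_DE = 32400/85.45 = 379.2 MPa.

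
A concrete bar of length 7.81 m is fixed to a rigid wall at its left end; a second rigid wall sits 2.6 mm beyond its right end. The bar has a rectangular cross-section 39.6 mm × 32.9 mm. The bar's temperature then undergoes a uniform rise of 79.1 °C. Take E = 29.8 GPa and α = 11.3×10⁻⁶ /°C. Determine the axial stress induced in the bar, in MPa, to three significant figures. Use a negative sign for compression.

Free thermal expansion αLΔT = 11.3e-6 · 7810 · 79.1 = 6.981 mm.
The walls engage after the gap closes; constrained expansion = 6.981 − 2.6 = 4.381 mm.
The walls impose strain ε = −(4.381)/7810 = -5.6092e-04; σ = Eε = 29800 · -5.6092e-04 = -16.72 MPa.

-16.7 MPa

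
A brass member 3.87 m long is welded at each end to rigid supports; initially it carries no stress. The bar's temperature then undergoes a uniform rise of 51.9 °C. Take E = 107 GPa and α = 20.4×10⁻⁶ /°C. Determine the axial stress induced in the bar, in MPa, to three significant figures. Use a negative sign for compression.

-113 MPa

Free thermal expansion αLΔT = 20.4e-6 · 3870 · 51.9 = 4.097 mm.
The walls impose strain ε = −(4.097)/3870 = -1.0588e-03; σ = Eε = 107000 · -1.0588e-03 = -113.3 MPa.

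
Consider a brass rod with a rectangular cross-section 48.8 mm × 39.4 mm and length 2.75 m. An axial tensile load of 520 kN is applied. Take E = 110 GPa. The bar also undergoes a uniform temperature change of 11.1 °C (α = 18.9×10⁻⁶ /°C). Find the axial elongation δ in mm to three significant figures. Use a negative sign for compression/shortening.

7.34 mm

A = 1923 mm².
δ_mech = NL/(AE) = 520000·2750/(1923·110000) = 6.761 mm.
δ_thermal = αLΔT = 18.9e-6·2750·11.1 = 0.5769 mm.
δ = δ_mech + δ_thermal = 7.338 mm.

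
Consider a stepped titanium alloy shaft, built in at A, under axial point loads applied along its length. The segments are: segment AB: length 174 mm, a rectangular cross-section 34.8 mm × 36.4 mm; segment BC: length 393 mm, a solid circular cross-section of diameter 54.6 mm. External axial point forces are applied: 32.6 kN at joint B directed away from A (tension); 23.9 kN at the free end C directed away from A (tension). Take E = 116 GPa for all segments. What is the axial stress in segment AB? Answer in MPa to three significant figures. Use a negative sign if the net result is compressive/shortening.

44.6 MPa

Internal axial forces (sectioning from the free end, tension +): N_BC = 23.9 kN, N_AB = 56.5 kN.
A_AB = 1267 mm².
σ_AB = N_AB/A_AB = 56500/1267 = 44.6 MPa.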